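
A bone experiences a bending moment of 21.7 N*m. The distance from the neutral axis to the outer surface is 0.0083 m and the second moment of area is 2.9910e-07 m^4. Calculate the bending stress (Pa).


sigma = M * c / I
sigma = 21.7 * 0.0083 / 2.9910e-07
M * c = 0.1801
sigma = 602173.1862


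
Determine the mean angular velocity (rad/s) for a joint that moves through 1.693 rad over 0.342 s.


omega = delta_theta / delta_t
omega = 1.693 / 0.342
omega = 4.9503


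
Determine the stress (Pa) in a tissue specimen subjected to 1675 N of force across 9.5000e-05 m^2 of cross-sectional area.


stress = F / A
stress = 1675 / 9.5000e-05
stress = 1.7632e+07


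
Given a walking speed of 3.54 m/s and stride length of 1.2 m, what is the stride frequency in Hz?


f = v / stride_length
f = 3.54 / 1.2
f = 2.9500


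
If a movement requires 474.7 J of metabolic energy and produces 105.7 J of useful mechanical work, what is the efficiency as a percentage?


eta = (W_mech / E_meta) * 100
eta = (105.7 / 474.7) * 100
ratio = 0.2227
eta = 22.2667


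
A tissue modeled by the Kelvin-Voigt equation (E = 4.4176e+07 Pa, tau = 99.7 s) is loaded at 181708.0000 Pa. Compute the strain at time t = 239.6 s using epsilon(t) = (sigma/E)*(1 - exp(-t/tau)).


epsilon(t) = (sigma/E) * (1 - exp(-t/tau))
sigma/E = 181708.0000 / 4.4176e+07 = 0.0041
exp(-t/tau) = exp(-239.6 / 99.7) = 0.0904
epsilon = 0.0041 * (1 - 0.0904)
epsilon = 0.0037


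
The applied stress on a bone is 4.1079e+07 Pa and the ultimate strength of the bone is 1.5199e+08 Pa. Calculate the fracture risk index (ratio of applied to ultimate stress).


FRI = applied / ultimate
FRI = 4.1079e+07 / 1.5199e+08
FRI = 0.2703


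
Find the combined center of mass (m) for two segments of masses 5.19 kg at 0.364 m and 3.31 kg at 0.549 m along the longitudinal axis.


COM = (m1*x1 + m2*x2) / (m1 + m2)
COM = (5.19*0.364 + 3.31*0.549) / (5.19 + 3.31)
Numerator = 3.7064
Denominator = 8.5000
COM = 0.4360


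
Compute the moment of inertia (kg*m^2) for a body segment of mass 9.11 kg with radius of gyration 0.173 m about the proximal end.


I = m * k^2
I = 9.11 * 0.173^2
k^2 = 0.0299
I = 0.2727


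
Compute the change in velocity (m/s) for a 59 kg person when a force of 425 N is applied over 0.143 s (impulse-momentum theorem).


J = F * dt = 425 * 0.143 = 60.7750 N*s
delta_v = J / m
delta_v = 60.7750 / 59
delta_v = 1.0301


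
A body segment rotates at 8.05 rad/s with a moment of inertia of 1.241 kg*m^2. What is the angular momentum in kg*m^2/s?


L = I * omega
L = 1.241 * 8.05
L = 9.9901


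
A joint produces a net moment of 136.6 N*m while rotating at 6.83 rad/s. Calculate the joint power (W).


P = M * omega
P = 136.6 * 6.83
P = 932.9780


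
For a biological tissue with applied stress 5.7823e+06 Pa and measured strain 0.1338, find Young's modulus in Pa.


E = stress / strain
E = 5.7823e+06 / 0.1338
E = 4.3216e+07


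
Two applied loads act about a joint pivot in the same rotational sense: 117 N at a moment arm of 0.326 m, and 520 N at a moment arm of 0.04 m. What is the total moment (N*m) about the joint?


M = F1 * d1 + F2 * d2
M = 117 * 0.326 + 520 * 0.04
M = 38.1420 + 20.8000
M = 58.9420


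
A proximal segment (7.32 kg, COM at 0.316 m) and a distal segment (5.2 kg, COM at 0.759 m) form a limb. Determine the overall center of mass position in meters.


COM = (m1*x1 + m2*x2) / (m1 + m2)
COM = (7.32*0.316 + 5.2*0.759) / (7.32 + 5.2)
Numerator = 6.2599
Denominator = 12.5200
COM = 0.5000


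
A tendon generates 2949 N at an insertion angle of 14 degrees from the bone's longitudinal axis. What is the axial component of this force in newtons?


F_eff = F_tendon * cos(theta)
theta = 14 deg = 0.2443 rad
cos(theta) = 0.9703
F_eff = 2949 * 0.9703
F_eff = 2861.4021


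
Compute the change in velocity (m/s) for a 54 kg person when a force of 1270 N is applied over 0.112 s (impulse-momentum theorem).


J = F * dt = 1270 * 0.112 = 142.2400 N*s
delta_v = J / m
delta_v = 142.2400 / 54
delta_v = 2.6341


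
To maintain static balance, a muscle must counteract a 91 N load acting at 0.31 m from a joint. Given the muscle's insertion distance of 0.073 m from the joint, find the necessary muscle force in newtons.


F_muscle = W * d_load / d_muscle
F_muscle = 91 * 0.31 / 0.073
Numerator = 28.2100
F_muscle = 386.4384


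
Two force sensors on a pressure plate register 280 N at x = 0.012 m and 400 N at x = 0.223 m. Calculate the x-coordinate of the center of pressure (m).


COP_x = (F1*x1 + F2*x2) / (F1 + F2)
COP_x = (280*0.012 + 400*0.223) / (280 + 400)
Numerator = 92.5600
Denominator = 680
COP_x = 0.1361


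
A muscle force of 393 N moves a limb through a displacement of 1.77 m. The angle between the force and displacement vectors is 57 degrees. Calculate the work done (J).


W = F * d * cos(theta)
theta = 57 deg = 0.9948 rad
cos(theta) = 0.5446
W = 393 * 1.77 * 0.5446
W = 378.8564


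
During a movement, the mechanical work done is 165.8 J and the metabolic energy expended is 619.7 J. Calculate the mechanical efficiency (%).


eta = (W_mech / E_meta) * 100
eta = (165.8 / 619.7) * 100
ratio = 0.2675
eta = 26.7549


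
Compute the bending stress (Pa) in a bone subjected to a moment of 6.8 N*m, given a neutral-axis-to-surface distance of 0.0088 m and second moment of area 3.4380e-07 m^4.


sigma = M * c / I
sigma = 6.8 * 0.0088 / 3.4380e-07
M * c = 0.0598
sigma = 174054.6830


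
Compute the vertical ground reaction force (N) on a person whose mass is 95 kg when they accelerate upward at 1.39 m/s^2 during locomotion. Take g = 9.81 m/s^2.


GRF = m * (g + a)
GRF = 95 * (9.81 + 1.39)
GRF = 95 * 11.2000
GRF = 1064.0000


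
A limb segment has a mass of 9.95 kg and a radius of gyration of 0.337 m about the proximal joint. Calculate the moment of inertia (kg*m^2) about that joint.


I = m * k^2
I = 9.95 * 0.337^2
k^2 = 0.1136
I = 1.1300


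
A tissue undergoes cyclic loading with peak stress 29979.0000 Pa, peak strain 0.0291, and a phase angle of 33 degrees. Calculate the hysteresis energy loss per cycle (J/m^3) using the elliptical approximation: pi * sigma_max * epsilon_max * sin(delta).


E_loss = pi * sigma_max * epsilon_max * sin(delta)
delta = 33 deg = 0.5760 rad
sin(delta) = 0.5446
E_loss = pi * 29979.0000 * 0.0291 * 0.5446
E_loss = 1492.6871


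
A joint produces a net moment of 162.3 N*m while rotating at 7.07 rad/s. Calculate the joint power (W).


P = M * omega
P = 162.3 * 7.07
P = 1147.4610


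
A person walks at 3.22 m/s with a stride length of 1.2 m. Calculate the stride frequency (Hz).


f = v / stride_length
f = 3.22 / 1.2
f = 2.6833


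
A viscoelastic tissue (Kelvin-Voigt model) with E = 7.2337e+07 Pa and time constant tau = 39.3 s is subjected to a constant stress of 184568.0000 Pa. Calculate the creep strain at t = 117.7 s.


epsilon(t) = (sigma/E) * (1 - exp(-t/tau))
sigma/E = 184568.0000 / 7.2337e+07 = 0.0026
exp(-t/tau) = exp(-117.7 / 39.3) = 0.0500
epsilon = 0.0026 * (1 - 0.0500)
epsilon = 0.0024


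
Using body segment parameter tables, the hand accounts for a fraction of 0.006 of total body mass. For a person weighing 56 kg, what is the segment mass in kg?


m_segment = body_mass * fraction
m_segment = 56 * 0.006
m_segment = 0.3360


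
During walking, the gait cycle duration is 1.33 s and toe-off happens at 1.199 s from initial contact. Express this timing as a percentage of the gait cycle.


pct = (event_time / cycle_time) * 100
pct = (1.199 / 1.33) * 100
ratio = 0.9015
pct = 90.1504


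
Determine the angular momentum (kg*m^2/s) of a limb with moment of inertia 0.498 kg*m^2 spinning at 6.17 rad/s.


L = I * omega
L = 0.498 * 6.17
L = 3.0727


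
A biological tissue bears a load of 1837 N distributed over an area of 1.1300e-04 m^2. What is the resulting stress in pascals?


stress = F / A
stress = 1837 / 1.1300e-04
stress = 1.6257e+07


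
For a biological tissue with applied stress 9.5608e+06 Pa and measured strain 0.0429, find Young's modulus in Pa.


E = stress / strain
E = 9.5608e+06 / 0.0429
E = 2.2286e+08


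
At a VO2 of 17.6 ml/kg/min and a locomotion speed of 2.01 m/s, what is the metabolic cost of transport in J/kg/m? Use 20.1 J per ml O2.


Power per kg = VO2 * 20.1 / 60
Power per kg = 17.6 * 20.1 / 60 = 5.8960 W/kg
Cost = power_per_kg / speed
Cost = 5.8960 / 2.01
Cost = 2.9333


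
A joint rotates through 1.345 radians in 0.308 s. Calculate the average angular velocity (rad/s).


omega = delta_theta / delta_t
omega = 1.345 / 0.308
omega = 4.3669


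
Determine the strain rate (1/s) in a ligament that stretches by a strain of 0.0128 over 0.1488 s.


strain_rate = delta_strain / delta_t
strain_rate = 0.0128 / 0.1488
strain_rate = 0.0860


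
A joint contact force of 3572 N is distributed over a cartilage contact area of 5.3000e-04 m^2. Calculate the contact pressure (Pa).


P = F / A
P = 3572 / 5.3000e-04
P = 6.7396e+06


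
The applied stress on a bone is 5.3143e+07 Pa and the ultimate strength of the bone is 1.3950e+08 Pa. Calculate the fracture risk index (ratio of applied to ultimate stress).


FRI = applied / ultimate
FRI = 5.3143e+07 / 1.3950e+08
FRI = 0.3810


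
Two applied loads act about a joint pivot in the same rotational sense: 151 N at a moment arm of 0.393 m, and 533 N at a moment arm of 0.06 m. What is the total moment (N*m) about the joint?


M = F1 * d1 + F2 * d2
M = 151 * 0.393 + 533 * 0.06
M = 59.3430 + 31.9800
M = 91.3230


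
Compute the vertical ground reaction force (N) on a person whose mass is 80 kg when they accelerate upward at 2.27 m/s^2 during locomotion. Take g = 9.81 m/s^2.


GRF = m * (g + a)
GRF = 80 * (9.81 + 2.27)
GRF = 80 * 12.0800
GRF = 966.4000


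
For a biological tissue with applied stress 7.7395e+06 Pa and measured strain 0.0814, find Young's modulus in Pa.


E = stress / strain
E = 7.7395e+06 / 0.0814
E = 9.5080e+07


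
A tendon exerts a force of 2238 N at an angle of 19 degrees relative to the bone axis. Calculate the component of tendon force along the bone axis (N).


F_eff = F_tendon * cos(theta)
theta = 19 deg = 0.3316 rad
cos(theta) = 0.9455
F_eff = 2238 * 0.9455
F_eff = 2116.0706


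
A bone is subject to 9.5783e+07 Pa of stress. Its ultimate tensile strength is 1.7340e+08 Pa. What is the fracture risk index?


FRI = applied / ultimate
FRI = 9.5783e+07 / 1.7340e+08
FRI = 0.5524


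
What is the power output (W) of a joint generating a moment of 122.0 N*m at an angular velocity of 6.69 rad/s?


P = M * omega
P = 122.0 * 6.69
P = 816.1800


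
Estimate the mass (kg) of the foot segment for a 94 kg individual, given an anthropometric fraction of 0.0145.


m_segment = body_mass * fraction
m_segment = 94 * 0.0145
m_segment = 1.3630


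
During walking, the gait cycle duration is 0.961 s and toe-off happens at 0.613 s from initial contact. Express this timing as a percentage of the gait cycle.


pct = (event_time / cycle_time) * 100
pct = (0.613 / 0.961) * 100
ratio = 0.6379
pct = 63.7877


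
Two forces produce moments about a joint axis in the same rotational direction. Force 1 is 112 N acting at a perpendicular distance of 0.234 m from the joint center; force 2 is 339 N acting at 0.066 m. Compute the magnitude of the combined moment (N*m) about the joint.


M = F1 * d1 + F2 * d2
M = 112 * 0.234 + 339 * 0.066
M = 26.2080 + 22.3740
M = 48.5820


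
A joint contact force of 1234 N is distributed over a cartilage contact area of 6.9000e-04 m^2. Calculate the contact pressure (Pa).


P = F / A
P = 1234 / 6.9000e-04
P = 1.7884e+06


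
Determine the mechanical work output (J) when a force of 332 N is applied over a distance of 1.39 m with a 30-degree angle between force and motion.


W = F * d * cos(theta)
theta = 30 deg = 0.5236 rad
cos(theta) = 0.8660
W = 332 * 1.39 * 0.8660
W = 399.6534


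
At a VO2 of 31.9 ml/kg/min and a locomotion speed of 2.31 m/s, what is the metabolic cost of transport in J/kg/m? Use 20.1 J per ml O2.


Power per kg = VO2 * 20.1 / 60
Power per kg = 31.9 * 20.1 / 60 = 10.6865 W/kg
Cost = power_per_kg / speed
Cost = 10.6865 / 2.31
Cost = 4.6262


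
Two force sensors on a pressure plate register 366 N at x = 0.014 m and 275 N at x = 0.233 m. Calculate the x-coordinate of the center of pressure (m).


COP_x = (F1*x1 + F2*x2) / (F1 + F2)
COP_x = (366*0.014 + 275*0.233) / (366 + 275)
Numerator = 69.1990
Denominator = 641
COP_x = 0.1080


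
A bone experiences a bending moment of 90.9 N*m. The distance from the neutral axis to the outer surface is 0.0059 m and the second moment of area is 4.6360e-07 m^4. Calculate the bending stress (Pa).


sigma = M * c / I
sigma = 90.9 * 0.0059 / 4.6360e-07
M * c = 0.5363
sigma = 1.1568e+06


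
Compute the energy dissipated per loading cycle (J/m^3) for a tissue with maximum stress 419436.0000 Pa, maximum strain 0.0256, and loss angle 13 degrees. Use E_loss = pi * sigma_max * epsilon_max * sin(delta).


E_loss = pi * sigma_max * epsilon_max * sin(delta)
delta = 13 deg = 0.2269 rad
sin(delta) = 0.2250
E_loss = pi * 419436.0000 * 0.0256 * 0.2250
E_loss = 7588.2840


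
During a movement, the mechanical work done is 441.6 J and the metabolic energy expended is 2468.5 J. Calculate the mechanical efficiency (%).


eta = (W_mech / E_meta) * 100
eta = (441.6 / 2468.5) * 100
ratio = 0.1789
eta = 17.8894


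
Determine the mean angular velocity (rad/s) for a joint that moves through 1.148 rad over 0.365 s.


omega = delta_theta / delta_t
omega = 1.148 / 0.365
omega = 3.1452


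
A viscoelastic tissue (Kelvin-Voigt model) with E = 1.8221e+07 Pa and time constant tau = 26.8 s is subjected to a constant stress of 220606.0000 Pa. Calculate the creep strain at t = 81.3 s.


epsilon(t) = (sigma/E) * (1 - exp(-t/tau))
sigma/E = 220606.0000 / 1.8221e+07 = 0.0121
exp(-t/tau) = exp(-81.3 / 26.8) = 0.0481
epsilon = 0.0121 * (1 - 0.0481)
epsilon = 0.0115


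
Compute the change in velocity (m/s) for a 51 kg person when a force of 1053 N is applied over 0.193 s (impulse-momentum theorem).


J = F * dt = 1053 * 0.193 = 203.2290 N*s
delta_v = J / m
delta_v = 203.2290 / 51
delta_v = 3.9849


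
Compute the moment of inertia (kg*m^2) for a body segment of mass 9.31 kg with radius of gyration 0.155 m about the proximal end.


I = m * k^2
I = 9.31 * 0.155^2
k^2 = 0.0240
I = 0.2237


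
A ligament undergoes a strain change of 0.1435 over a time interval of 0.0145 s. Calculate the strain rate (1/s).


strain_rate = delta_strain / delta_t
strain_rate = 0.1435 / 0.0145
strain_rate = 9.8966


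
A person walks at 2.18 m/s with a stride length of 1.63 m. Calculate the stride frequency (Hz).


f = v / stride_length
f = 2.18 / 1.63
f = 1.3374


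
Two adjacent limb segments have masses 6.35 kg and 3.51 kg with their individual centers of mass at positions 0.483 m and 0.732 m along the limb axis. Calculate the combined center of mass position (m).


COM = (m1*x1 + m2*x2) / (m1 + m2)
COM = (6.35*0.483 + 3.51*0.732) / (6.35 + 3.51)
Numerator = 5.6364
Denominator = 9.8600
COM = 0.5716


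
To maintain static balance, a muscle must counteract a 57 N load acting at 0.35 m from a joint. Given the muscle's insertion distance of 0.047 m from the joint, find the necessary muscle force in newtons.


F_muscle = W * d_load / d_muscle
F_muscle = 57 * 0.35 / 0.047
Numerator = 19.9500
F_muscle = 424.4681


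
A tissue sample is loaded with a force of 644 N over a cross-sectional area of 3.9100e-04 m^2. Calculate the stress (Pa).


stress = F / A
stress = 644 / 3.9100e-04
stress = 1.6471e+06


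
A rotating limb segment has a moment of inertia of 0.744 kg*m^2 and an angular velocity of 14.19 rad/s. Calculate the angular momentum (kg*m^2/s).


L = I * omega
L = 0.744 * 14.19
L = 10.5574


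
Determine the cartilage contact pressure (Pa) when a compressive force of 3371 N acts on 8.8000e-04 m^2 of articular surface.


P = F / A
P = 3371 / 8.8000e-04
P = 3.8307e+06


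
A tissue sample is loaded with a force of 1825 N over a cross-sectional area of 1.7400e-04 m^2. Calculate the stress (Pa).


stress = F / A
stress = 1825 / 1.7400e-04
stress = 1.0489e+07


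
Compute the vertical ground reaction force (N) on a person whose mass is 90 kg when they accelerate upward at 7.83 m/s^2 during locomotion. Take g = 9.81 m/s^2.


GRF = m * (g + a)
GRF = 90 * (9.81 + 7.83)
GRF = 90 * 17.6400
GRF = 1587.6000


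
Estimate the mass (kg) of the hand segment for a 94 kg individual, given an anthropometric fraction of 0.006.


m_segment = body_mass * fraction
m_segment = 94 * 0.006
m_segment = 0.5640


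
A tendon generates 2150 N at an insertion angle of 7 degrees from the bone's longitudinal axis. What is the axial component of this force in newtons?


F_eff = F_tendon * cos(theta)
theta = 7 deg = 0.1222 rad
cos(theta) = 0.9925
F_eff = 2150 * 0.9925
F_eff = 2133.9742


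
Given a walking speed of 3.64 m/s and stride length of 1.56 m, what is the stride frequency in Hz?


f = v / stride_length
f = 3.64 / 1.56
f = 2.3333


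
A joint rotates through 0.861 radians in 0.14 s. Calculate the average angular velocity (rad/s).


omega = delta_theta / delta_t
omega = 0.861 / 0.14
omega = 6.1500


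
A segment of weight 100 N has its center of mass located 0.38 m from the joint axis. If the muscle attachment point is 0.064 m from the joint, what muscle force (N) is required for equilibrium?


F_muscle = W * d_load / d_muscle
F_muscle = 100 * 0.38 / 0.064
Numerator = 38.0000
F_muscle = 593.7500


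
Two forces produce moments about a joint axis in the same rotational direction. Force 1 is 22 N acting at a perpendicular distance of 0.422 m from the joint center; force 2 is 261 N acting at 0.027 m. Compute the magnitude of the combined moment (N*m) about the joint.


M = F1 * d1 + F2 * d2
M = 22 * 0.422 + 261 * 0.027
M = 9.2840 + 7.0470
M = 16.3310


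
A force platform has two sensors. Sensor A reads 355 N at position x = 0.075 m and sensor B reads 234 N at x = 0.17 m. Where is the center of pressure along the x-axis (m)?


COP_x = (F1*x1 + F2*x2) / (F1 + F2)
COP_x = (355*0.075 + 234*0.17) / (355 + 234)
Numerator = 66.4050
Denominator = 589
COP_x = 0.1127


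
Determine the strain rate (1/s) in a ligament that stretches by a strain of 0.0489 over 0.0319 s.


strain_rate = delta_strain / delta_t
strain_rate = 0.0489 / 0.0319
strain_rate = 1.5329


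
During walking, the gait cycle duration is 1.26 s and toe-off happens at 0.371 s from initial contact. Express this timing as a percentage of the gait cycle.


pct = (event_time / cycle_time) * 100
pct = (0.371 / 1.26) * 100
ratio = 0.2944
pct = 29.4444


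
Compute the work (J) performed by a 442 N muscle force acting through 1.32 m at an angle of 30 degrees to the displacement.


W = F * d * cos(theta)
theta = 30 deg = 0.5236 rad
cos(theta) = 0.8660
W = 442 * 1.32 * 0.8660
W = 505.2739


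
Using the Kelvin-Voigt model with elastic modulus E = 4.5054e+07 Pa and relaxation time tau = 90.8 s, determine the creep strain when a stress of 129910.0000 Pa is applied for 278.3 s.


epsilon(t) = (sigma/E) * (1 - exp(-t/tau))
sigma/E = 129910.0000 / 4.5054e+07 = 0.0029
exp(-t/tau) = exp(-278.3 / 90.8) = 0.0467
epsilon = 0.0029 * (1 - 0.0467)
epsilon = 0.0027


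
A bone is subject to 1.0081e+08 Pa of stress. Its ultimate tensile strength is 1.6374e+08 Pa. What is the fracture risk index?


FRI = applied / ultimate
FRI = 1.0081e+08 / 1.6374e+08
FRI = 0.6157


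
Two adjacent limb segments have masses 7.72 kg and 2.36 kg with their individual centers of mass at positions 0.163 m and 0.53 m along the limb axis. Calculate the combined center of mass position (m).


COM = (m1*x1 + m2*x2) / (m1 + m2)
COM = (7.72*0.163 + 2.36*0.53) / (7.72 + 2.36)
Numerator = 2.5092
Denominator = 10.0800
COM = 0.2489


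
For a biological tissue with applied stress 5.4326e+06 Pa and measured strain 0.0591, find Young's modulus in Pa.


E = stress / strain
E = 5.4326e+06 / 0.0591
E = 9.1922e+07


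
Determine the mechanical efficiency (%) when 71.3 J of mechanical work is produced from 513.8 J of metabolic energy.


eta = (W_mech / E_meta) * 100
eta = (71.3 / 513.8) * 100
ratio = 0.1388
eta = 13.8770


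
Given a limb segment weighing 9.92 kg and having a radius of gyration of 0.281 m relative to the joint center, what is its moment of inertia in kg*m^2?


I = m * k^2
I = 9.92 * 0.281^2
k^2 = 0.0790
I = 0.7833


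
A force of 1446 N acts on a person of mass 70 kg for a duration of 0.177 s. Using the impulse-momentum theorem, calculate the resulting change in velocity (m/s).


J = F * dt = 1446 * 0.177 = 255.9420 N*s
delta_v = J / m
delta_v = 255.9420 / 70
delta_v = 3.6563


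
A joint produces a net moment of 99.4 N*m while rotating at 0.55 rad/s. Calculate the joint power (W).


P = M * omega
P = 99.4 * 0.55
P = 54.6700


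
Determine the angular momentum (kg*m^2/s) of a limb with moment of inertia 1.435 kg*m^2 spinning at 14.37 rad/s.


L = I * omega
L = 1.435 * 14.37
L = 20.6210


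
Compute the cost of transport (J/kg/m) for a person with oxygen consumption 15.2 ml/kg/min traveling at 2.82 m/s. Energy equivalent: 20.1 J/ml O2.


Power per kg = VO2 * 20.1 / 60
Power per kg = 15.2 * 20.1 / 60 = 5.0920 W/kg
Cost = power_per_kg / speed
Cost = 5.0920 / 2.82
Cost = 1.8057


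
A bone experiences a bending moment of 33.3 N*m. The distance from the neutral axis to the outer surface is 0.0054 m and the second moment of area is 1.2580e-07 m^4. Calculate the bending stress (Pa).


sigma = M * c / I
sigma = 33.3 * 0.0054 / 1.2580e-07
M * c = 0.1798
sigma = 1.4294e+06


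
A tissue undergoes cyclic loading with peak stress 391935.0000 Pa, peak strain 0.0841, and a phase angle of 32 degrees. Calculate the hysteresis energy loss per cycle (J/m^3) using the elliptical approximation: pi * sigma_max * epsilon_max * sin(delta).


E_loss = pi * sigma_max * epsilon_max * sin(delta)
delta = 32 deg = 0.5585 rad
sin(delta) = 0.5299
E_loss = pi * 391935.0000 * 0.0841 * 0.5299
E_loss = 54874.3797


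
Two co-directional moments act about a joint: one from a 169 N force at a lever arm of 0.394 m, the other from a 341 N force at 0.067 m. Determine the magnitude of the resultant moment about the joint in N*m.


M = F1 * d1 + F2 * d2
M = 169 * 0.394 + 341 * 0.067
M = 66.5860 + 22.8470
M = 89.4330


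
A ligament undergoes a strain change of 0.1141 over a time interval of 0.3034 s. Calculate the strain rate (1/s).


strain_rate = delta_strain / delta_t
strain_rate = 0.1141 / 0.3034
strain_rate = 0.3761


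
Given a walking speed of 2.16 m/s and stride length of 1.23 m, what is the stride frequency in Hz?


f = v / stride_length
f = 2.16 / 1.23
f = 1.7561


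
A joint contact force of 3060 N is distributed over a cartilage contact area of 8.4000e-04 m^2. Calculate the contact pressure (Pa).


P = F / A
P = 3060 / 8.4000e-04
P = 3.6429e+06


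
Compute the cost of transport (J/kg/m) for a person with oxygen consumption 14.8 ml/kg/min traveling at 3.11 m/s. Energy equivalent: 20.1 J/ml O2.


Power per kg = VO2 * 20.1 / 60
Power per kg = 14.8 * 20.1 / 60 = 4.9580 W/kg
Cost = power_per_kg / speed
Cost = 4.9580 / 3.11
Cost = 1.5942


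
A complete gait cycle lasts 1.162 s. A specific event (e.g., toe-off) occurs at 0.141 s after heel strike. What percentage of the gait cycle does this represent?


pct = (event_time / cycle_time) * 100
pct = (0.141 / 1.162) * 100
ratio = 0.1213
pct = 12.1343


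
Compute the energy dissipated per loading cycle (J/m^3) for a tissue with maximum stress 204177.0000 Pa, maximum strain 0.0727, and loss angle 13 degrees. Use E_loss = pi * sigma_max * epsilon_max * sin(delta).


E_loss = pi * sigma_max * epsilon_max * sin(delta)
delta = 13 deg = 0.2269 rad
sin(delta) = 0.2250
E_loss = pi * 204177.0000 * 0.0727 * 0.2250
E_loss = 10490.0881


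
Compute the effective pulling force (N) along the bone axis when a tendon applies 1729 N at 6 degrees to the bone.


F_eff = F_tendon * cos(theta)
theta = 6 deg = 0.1047 rad
cos(theta) = 0.9945
F_eff = 1729 * 0.9945
F_eff = 1719.5284


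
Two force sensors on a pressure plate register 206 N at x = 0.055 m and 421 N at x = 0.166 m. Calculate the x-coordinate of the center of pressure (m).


COP_x = (F1*x1 + F2*x2) / (F1 + F2)
COP_x = (206*0.055 + 421*0.166) / (206 + 421)
Numerator = 81.2160
Denominator = 627
COP_x = 0.1295


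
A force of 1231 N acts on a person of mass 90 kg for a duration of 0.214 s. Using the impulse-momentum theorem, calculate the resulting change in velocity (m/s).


J = F * dt = 1231 * 0.214 = 263.4340 N*s
delta_v = J / m
delta_v = 263.4340 / 90
delta_v = 2.9270


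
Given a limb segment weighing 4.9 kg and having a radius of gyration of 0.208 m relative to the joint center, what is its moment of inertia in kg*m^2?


I = m * k^2
I = 4.9 * 0.208^2
k^2 = 0.0433
I = 0.2120


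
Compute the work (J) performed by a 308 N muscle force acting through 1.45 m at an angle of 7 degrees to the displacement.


W = F * d * cos(theta)
theta = 7 deg = 0.1222 rad
cos(theta) = 0.9925
W = 308 * 1.45 * 0.9925
W = 443.2711


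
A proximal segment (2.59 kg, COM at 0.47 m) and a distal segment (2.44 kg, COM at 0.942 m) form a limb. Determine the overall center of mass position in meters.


COM = (m1*x1 + m2*x2) / (m1 + m2)
COM = (2.59*0.47 + 2.44*0.942) / (2.59 + 2.44)
Numerator = 3.5158
Denominator = 5.0300
COM = 0.6990


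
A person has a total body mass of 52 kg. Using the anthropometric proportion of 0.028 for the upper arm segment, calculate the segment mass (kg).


m_segment = body_mass * fraction
m_segment = 52 * 0.028
m_segment = 1.4560


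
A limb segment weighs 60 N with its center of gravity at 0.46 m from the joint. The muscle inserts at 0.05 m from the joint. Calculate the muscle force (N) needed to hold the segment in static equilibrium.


F_muscle = W * d_load / d_muscle
F_muscle = 60 * 0.46 / 0.05
Numerator = 27.6000
F_muscle = 552.0000


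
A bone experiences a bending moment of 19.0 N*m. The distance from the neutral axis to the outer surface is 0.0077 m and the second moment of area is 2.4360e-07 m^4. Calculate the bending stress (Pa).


sigma = M * c / I
sigma = 19.0 * 0.0077 / 2.4360e-07
M * c = 0.1463
sigma = 600574.7126


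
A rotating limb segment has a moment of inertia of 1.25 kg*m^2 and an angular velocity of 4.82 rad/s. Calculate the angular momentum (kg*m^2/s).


L = I * omega
L = 1.25 * 4.82
L = 6.0250


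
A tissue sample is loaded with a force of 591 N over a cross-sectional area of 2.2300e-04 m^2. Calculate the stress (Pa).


stress = F / A
stress = 591 / 2.2300e-04
stress = 2.6502e+06


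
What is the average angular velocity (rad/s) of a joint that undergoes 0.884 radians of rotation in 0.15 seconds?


omega = delta_theta / delta_t
omega = 0.884 / 0.15
omega = 5.8933


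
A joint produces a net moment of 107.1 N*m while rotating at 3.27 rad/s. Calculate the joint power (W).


P = M * omega
P = 107.1 * 3.27
P = 350.2170


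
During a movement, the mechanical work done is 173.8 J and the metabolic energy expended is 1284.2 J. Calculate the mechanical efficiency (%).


eta = (W_mech / E_meta) * 100
eta = (173.8 / 1284.2) * 100
ratio = 0.1353
eta = 13.5337


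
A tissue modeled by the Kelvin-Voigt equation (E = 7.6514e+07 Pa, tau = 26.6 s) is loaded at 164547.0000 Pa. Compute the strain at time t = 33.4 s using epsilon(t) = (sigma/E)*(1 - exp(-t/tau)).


epsilon(t) = (sigma/E) * (1 - exp(-t/tau))
sigma/E = 164547.0000 / 7.6514e+07 = 0.0022
exp(-t/tau) = exp(-33.4 / 26.6) = 0.2849
epsilon = 0.0022 * (1 - 0.2849)
epsilon = 0.0015


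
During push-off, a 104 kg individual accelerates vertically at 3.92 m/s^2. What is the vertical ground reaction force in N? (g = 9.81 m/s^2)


GRF = m * (g + a)
GRF = 104 * (9.81 + 3.92)
GRF = 104 * 13.7300
GRF = 1427.9200


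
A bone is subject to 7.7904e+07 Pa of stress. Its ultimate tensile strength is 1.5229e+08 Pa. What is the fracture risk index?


FRI = applied / ultimate
FRI = 7.7904e+07 / 1.5229e+08
FRI = 0.5116


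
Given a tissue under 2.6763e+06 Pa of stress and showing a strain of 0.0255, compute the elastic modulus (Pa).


E = stress / strain
E = 2.6763e+06 / 0.0255
E = 1.0495e+08


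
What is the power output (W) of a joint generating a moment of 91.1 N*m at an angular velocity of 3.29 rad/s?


P = M * omega
P = 91.1 * 3.29
P = 299.7190


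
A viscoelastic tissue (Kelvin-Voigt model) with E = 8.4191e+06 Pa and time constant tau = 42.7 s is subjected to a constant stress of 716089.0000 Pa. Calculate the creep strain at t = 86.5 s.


epsilon(t) = (sigma/E) * (1 - exp(-t/tau))
sigma/E = 716089.0000 / 8.4191e+06 = 0.0851
exp(-t/tau) = exp(-86.5 / 42.7) = 0.1319
epsilon = 0.0851 * (1 - 0.1319)
epsilon = 0.0738


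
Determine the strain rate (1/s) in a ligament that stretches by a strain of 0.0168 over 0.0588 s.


strain_rate = delta_strain / delta_t
strain_rate = 0.0168 / 0.0588
strain_rate = 0.2857


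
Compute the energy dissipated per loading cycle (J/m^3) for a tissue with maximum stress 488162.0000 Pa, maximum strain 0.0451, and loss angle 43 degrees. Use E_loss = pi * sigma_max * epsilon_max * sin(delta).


E_loss = pi * sigma_max * epsilon_max * sin(delta)
delta = 43 deg = 0.7505 rad
sin(delta) = 0.6820
E_loss = pi * 488162.0000 * 0.0451 * 0.6820
E_loss = 47170.8513


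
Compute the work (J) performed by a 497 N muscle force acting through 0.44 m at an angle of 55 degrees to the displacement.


W = F * d * cos(theta)
theta = 55 deg = 0.9599 rad
cos(theta) = 0.5736
W = 497 * 0.44 * 0.5736
W = 125.4297


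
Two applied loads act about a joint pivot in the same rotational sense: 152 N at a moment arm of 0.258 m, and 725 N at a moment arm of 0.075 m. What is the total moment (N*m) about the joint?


M = F1 * d1 + F2 * d2
M = 152 * 0.258 + 725 * 0.075
M = 39.2160 + 54.3750
M = 93.5910


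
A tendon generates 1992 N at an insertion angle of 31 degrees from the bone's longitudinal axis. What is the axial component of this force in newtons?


F_eff = F_tendon * cos(theta)
theta = 31 deg = 0.5411 rad
cos(theta) = 0.8572
F_eff = 1992 * 0.8572
F_eff = 1707.4773


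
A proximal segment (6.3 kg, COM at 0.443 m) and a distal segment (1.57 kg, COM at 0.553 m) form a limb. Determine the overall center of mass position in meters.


COM = (m1*x1 + m2*x2) / (m1 + m2)
COM = (6.3*0.443 + 1.57*0.553) / (6.3 + 1.57)
Numerator = 3.6591
Denominator = 7.8700
COM = 0.4649


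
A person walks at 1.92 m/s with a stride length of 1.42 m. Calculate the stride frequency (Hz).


f = v / stride_length
f = 1.92 / 1.42
f = 1.3521


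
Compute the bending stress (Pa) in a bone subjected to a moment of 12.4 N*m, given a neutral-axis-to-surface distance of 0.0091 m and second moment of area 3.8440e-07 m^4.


sigma = M * c / I
sigma = 12.4 * 0.0091 / 3.8440e-07
M * c = 0.1128
sigma = 293548.3871


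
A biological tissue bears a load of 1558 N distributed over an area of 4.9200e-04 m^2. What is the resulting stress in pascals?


stress = F / A
stress = 1558 / 4.9200e-04
stress = 3.1667e+06


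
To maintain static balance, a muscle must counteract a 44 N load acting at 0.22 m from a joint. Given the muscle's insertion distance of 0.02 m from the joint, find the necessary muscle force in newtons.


F_muscle = W * d_load / d_muscle
F_muscle = 44 * 0.22 / 0.02
Numerator = 9.6800
F_muscle = 484.0000


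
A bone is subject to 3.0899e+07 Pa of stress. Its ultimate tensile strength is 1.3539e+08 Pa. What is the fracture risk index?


FRI = applied / ultimate
FRI = 3.0899e+07 / 1.3539e+08
FRI = 0.2282


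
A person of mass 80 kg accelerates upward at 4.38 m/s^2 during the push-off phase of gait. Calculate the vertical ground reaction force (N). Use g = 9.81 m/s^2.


GRF = m * (g + a)
GRF = 80 * (9.81 + 4.38)
GRF = 80 * 14.1900
GRF = 1135.2000


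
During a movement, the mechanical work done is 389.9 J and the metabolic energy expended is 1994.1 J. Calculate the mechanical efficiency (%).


eta = (W_mech / E_meta) * 100
eta = (389.9 / 1994.1) * 100
ratio = 0.1955
eta = 19.5527


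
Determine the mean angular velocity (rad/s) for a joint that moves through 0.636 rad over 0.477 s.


omega = delta_theta / delta_t
omega = 0.636 / 0.477
omega = 1.3333


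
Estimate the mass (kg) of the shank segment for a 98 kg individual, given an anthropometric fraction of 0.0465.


m_segment = body_mass * fraction
m_segment = 98 * 0.0465
m_segment = 4.5570


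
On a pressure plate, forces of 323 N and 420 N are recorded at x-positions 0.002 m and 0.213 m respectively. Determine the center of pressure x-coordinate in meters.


COP_x = (F1*x1 + F2*x2) / (F1 + F2)
COP_x = (323*0.002 + 420*0.213) / (323 + 420)
Numerator = 90.1060
Denominator = 743
COP_x = 0.1213


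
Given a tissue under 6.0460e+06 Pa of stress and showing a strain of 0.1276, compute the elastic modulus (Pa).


E = stress / strain
E = 6.0460e+06 / 0.1276
E = 4.7382e+07


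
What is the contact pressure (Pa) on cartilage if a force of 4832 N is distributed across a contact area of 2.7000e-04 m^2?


P = F / A
P = 4832 / 2.7000e-04
P = 1.7896e+07


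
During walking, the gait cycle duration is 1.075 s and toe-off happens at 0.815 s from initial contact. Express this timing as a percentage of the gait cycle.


pct = (event_time / cycle_time) * 100
pct = (0.815 / 1.075) * 100
ratio = 0.7581
pct = 75.8140


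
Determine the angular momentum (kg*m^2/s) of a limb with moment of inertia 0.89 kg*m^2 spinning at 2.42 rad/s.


L = I * omega
L = 0.89 * 2.42
L = 2.1538


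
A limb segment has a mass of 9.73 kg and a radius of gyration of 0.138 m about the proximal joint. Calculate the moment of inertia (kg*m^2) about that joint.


I = m * k^2
I = 9.73 * 0.138^2
k^2 = 0.0190
I = 0.1853


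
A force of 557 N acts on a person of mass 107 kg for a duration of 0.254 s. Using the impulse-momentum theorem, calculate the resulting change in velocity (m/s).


J = F * dt = 557 * 0.254 = 141.4780 N*s
delta_v = J / m
delta_v = 141.4780 / 107
delta_v = 1.3222


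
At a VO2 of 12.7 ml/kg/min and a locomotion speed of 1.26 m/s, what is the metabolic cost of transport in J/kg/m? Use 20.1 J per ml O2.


Power per kg = VO2 * 20.1 / 60
Power per kg = 12.7 * 20.1 / 60 = 4.2545 W/kg
Cost = power_per_kg / speed
Cost = 4.2545 / 1.26
Cost = 3.3766


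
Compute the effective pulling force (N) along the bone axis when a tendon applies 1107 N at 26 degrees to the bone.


F_eff = F_tendon * cos(theta)
theta = 26 deg = 0.4538 rad
cos(theta) = 0.8988
F_eff = 1107 * 0.8988
F_eff = 994.9650


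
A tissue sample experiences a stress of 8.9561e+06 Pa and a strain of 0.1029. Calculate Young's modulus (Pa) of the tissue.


E = stress / strain
E = 8.9561e+06 / 0.1029
E = 8.7037e+07


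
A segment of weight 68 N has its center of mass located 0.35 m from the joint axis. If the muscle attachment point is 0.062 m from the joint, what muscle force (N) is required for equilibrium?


F_muscle = W * d_load / d_muscle
F_muscle = 68 * 0.35 / 0.062
Numerator = 23.8000
F_muscle = 383.8710


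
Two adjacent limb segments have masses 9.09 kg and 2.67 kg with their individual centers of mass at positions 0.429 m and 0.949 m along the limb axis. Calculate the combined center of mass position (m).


COM = (m1*x1 + m2*x2) / (m1 + m2)
COM = (9.09*0.429 + 2.67*0.949) / (9.09 + 2.67)
Numerator = 6.4334
Denominator = 11.7600
COM = 0.5471


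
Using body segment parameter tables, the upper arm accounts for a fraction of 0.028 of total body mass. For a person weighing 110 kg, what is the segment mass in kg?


m_segment = body_mass * fraction
m_segment = 110 * 0.028
m_segment = 3.0800


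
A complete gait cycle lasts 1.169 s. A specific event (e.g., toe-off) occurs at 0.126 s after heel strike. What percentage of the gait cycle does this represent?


pct = (event_time / cycle_time) * 100
pct = (0.126 / 1.169) * 100
ratio = 0.1078
pct = 10.7784


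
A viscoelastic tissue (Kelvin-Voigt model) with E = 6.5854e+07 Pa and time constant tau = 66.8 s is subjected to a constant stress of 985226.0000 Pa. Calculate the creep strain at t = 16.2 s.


epsilon(t) = (sigma/E) * (1 - exp(-t/tau))
sigma/E = 985226.0000 / 6.5854e+07 = 0.0150
exp(-t/tau) = exp(-16.2 / 66.8) = 0.7847
epsilon = 0.0150 * (1 - 0.7847)
epsilon = 0.0032


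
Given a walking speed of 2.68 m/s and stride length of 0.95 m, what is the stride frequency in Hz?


f = v / stride_length
f = 2.68 / 0.95
f = 2.8211


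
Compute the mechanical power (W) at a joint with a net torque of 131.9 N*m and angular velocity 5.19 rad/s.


P = M * omega
P = 131.9 * 5.19
P = 684.5610


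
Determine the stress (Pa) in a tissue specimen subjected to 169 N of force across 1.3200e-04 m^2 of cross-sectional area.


stress = F / A
stress = 169 / 1.3200e-04
stress = 1.2803e+06


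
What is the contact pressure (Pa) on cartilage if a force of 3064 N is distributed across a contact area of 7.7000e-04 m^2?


P = F / A
P = 3064 / 7.7000e-04
P = 3.9792e+06


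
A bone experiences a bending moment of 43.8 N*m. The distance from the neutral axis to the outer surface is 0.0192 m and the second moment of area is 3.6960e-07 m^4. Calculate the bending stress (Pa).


sigma = M * c / I
sigma = 43.8 * 0.0192 / 3.6960e-07
M * c = 0.8410
sigma = 2.2753e+06


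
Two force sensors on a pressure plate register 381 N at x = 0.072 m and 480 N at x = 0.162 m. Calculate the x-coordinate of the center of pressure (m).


COP_x = (F1*x1 + F2*x2) / (F1 + F2)
COP_x = (381*0.072 + 480*0.162) / (381 + 480)
Numerator = 105.1920
Denominator = 861
COP_x = 0.1222


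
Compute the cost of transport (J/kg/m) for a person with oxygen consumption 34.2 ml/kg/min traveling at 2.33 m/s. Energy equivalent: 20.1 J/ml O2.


Power per kg = VO2 * 20.1 / 60
Power per kg = 34.2 * 20.1 / 60 = 11.4570 W/kg
Cost = power_per_kg / speed
Cost = 11.4570 / 2.33
Cost = 4.9172


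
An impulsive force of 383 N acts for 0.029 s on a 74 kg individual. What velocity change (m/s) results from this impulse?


J = F * dt = 383 * 0.029 = 11.1070 N*s
delta_v = J / m
delta_v = 11.1070 / 74
delta_v = 0.1501


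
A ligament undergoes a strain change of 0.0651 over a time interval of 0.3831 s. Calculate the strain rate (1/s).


strain_rate = delta_strain / delta_t
strain_rate = 0.0651 / 0.3831
strain_rate = 0.1699


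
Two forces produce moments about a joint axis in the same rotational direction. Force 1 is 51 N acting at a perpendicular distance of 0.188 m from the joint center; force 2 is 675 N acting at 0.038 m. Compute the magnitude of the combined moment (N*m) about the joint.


M = F1 * d1 + F2 * d2
M = 51 * 0.188 + 675 * 0.038
M = 9.5880 + 25.6500
M = 35.2380


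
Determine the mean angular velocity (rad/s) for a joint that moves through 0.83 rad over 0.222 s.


omega = delta_theta / delta_t
omega = 0.83 / 0.222
omega = 3.7387


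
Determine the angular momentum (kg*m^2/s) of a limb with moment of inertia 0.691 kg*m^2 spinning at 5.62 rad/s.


L = I * omega
L = 0.691 * 5.62
L = 3.8834


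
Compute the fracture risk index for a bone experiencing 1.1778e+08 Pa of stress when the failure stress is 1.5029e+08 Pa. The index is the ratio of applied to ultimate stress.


FRI = applied / ultimate
FRI = 1.1778e+08 / 1.5029e+08
FRI = 0.7837


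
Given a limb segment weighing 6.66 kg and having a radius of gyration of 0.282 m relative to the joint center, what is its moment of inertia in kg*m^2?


I = m * k^2
I = 6.66 * 0.282^2
k^2 = 0.0795
I = 0.5296
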